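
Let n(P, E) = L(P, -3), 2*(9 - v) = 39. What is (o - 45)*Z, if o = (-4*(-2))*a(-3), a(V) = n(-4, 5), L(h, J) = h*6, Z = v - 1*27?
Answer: 17775/2 ≈ 8887.5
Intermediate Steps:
v = -21/2 (v = 9 - ½*39 = 9 - 39/2 = -21/2 ≈ -10.500)
Z = -75/2 (Z = -21/2 - 1*27 = -21/2 - 27 = -75/2 ≈ -37.500)
L(h, J) = 6*h
n(P, E) = 6*P
a(V) = -24 (a(V) = 6*(-4) = -24)
o = -192 (o = -4*(-2)*(-24) = 8*(-24) = -192)
(o - 45)*Z = (-192 - 45)*(-75/2) = -237*(-75/2) = 17775/2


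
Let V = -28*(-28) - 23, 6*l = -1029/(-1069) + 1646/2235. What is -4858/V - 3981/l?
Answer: -43449069313652/3089195029 ≈ -14065.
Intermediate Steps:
l = 4059389/14335290 (l = (-1029/(-1069) + 1646/2235)/6 = (-1029*(-1/1069) + 1646*(1/2235))/6 = (1029/1069 + 1646/2235)/6 = (⅙)*(4059389/2389215) = 4059389/14335290 ≈ 0.28317)
V = 761 (V = 784 - 23 = 761)
-4858/V - 3981/l = -4858/761 - 3981/4059389/14335290 = -4858*1/761 - 3981*14335290/4059389 = -4858/761 - 57068789490/4059389 = -43449069313652/3089195029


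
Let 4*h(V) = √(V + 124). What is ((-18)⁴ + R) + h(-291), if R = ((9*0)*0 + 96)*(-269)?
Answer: 79152 + I*√167/4 ≈ 79152.0 + 3.2307*I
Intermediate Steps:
h(V) = √(124 + V)/4 (h(V) = √(V + 124)/4 = √(124 + V)/4)
R = -25824 (R = (0*0 + 96)*(-269) = (0 + 96)*(-269) = 96*(-269) = -25824)
((-18)⁴ + R) + h(-291) = ((-18)⁴ - 25824) + √(124 - 291)/4 = (104976 - 25824) + √(-167)/4 = 79152 + (I*√167)/4 = 79152 + I*√167/4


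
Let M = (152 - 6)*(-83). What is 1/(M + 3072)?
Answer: -1/9046 ≈ -0.00011055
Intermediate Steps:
M = -12118 (M = 146*(-83) = -12118)
1/(M + 3072) = 1/(-12118 + 3072) = 1/(-9046) = -1/9046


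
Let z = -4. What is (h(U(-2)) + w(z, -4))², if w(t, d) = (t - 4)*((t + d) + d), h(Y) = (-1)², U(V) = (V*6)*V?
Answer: 9409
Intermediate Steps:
U(V) = 6*V² (U(V) = (6*V)*V = 6*V²)
h(Y) = 1
w(t, d) = (-4 + t)*(t + 2*d) (w(t, d) = (-4 + t)*((d + t) + d) = (-4 + t)*(t + 2*d))
(h(U(-2)) + w(z, -4))² = (1 + ((-4)² - 8*(-4) - 4*(-4) + 2*(-4)*(-4)))² = (1 + (16 + 32 + 16 + 32))² = (1 + 96)² = 97² = 9409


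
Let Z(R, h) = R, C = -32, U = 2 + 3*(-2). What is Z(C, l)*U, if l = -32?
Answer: 128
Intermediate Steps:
U = -4 (U = 2 - 6 = -4)
Z(C, l)*U = -32*(-4) = 128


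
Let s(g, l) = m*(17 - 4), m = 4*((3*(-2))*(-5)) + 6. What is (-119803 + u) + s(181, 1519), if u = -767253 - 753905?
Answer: -1639323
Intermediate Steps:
u = -1521158
m = 126 (m = 4*(-6*(-5)) + 6 = 4*30 + 6 = 120 + 6 = 126)
s(g, l) = 1638 (s(g, l) = 126*(17 - 4) = 126*13 = 1638)
(-119803 + u) + s(181, 1519) = (-119803 - 1521158) + 1638 = -1640961 + 1638 = -1639323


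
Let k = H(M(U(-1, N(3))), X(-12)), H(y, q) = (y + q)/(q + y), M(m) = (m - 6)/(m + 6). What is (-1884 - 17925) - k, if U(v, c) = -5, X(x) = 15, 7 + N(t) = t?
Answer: -19810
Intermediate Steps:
N(t) = -7 + t
M(m) = (-6 + m)/(6 + m)
H(y, q) = 1 (H(y, q) = (q + y)/(q + y) = 1)
k = 1
(-1884 - 17925) - k = (-1884 - 17925) - 1*1 = -19809 - 1 = -19810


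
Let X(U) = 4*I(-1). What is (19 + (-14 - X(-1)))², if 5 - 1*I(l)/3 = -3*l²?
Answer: 8281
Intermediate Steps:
I(l) = 15 + 9*l² (I(l) = 15 - (-9)*l² = 15 + 9*l²)
X(U) = 96 (X(U) = 4*(15 + 9*(-1)²) = 4*(15 + 9*1) = 4*(15 + 9) = 4*24 = 96)
(19 + (-14 - X(-1)))² = (19 + (-14 - 1*96))² = (19 + (-14 - 96))² = (19 - 110)² = (-91)² = 8281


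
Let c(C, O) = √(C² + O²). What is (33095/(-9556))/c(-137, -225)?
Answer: -33095*√69394/663129064 ≈ -0.013147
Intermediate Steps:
(33095/(-9556))/c(-137, -225) = (33095/(-9556))/(√((-137)² + (-225)²)) = (33095*(-1/9556))/(√(18769 + 50625)) = -33095*√69394/69394/9556 = -33095*√69394/663129064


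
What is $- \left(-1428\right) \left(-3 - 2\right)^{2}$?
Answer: $35700$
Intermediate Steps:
$- \left(-1428\right) \left(-3 - 2\right)^{2} = - \left(-1428\right) \left(-5\right)^{2} = - \left(-1428\right) 25 = \left(-1\right) \left(-35700\right) = 35700$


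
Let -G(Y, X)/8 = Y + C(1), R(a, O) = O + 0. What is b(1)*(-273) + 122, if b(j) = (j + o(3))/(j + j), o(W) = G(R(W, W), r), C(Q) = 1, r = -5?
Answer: 8707/2 ≈ 4353.5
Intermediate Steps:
R(a, O) = O
G(Y, X) = -8 - 8*Y (G(Y, X) = -8*(Y + 1) = -8*(1 + Y) = -8 - 8*Y)
o(W) = -8 - 8*W
b(j) = (-32 + j)/(2*j) (b(j) = (j + (-8 - 8*3))/(j + j) = (j + (-8 - 24))/((2*j)) = (j - 32)*(1/(2*j)) = (-32 + j)*(1/(2*j)) = (-32 + j)/(2*j))
b(1)*(-273) + 122 = ((1/2)*(-32 + 1)/1)*(-273) + 122 = ((1/2)*1*(-31))*(-273) + 122 = -31/2*(-273) + 122 = 8463/2 + 122 = 8707/2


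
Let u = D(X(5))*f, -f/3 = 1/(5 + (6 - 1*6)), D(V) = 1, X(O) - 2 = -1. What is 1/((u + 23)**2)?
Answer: 25/12544 ≈ 0.0019930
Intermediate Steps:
X(O) = 1 (X(O) = 2 - 1 = 1)
f = -3/5 (f = -3/(5 + (6 - 1*6)) = -3/(5 + (6 - 6)) = -3/(5 + 0) = -3/5 ≈ -0.60000)
u = -3/5 (u = 1*(-3/5) = -3/5 ≈ -0.60000)
1/((u + 23)**2) = 1/((-3/5 + 23)**2) = 1/((112/5)**2) = 1/(12544/25) = 25/12544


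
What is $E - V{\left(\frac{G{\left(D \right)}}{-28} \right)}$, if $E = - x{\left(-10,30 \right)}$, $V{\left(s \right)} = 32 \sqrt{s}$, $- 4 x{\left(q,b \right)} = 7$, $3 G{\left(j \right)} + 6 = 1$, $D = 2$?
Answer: $\frac{7}{4} - \frac{16 \sqrt{105}}{21} \approx -6.0572$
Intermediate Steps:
$G{\left(j \right)} = - \frac{5}{3}$ ($G{\left(j \right)} = -2 + \frac{1}{3} \cdot 1 = -2 + \frac{1}{3} = - \frac{5}{3}$)
$x{\left(q,b \right)} = - \frac{7}{4}$ ($x{\left(q,b \right)} = \left(- \frac{1}{4}\right) 7 = - \frac{7}{4}$)
$E = \frac{7}{4}$ ($E = \left(-1\right) \left(- \frac{7}{4}\right) = \frac{7}{4} \approx 1.75$)
$E - V{\left(\frac{G{\left(D \right)}}{-28} \right)} = \frac{7}{4} - 32 \sqrt{- \frac{5}{3 \left(-28\right)}} = \frac{7}{4} - 32 \sqrt{\left(- \frac{5}{3}\right) \left(- \frac{1}{28}\right)} = \frac{7}{4} - 32 \sqrt{\frac{5}{84}} = \frac{7}{4} - 32 \frac{\sqrt{105}}{42} = \frac{7}{4} - \frac{16 \sqrt{105}}{21}$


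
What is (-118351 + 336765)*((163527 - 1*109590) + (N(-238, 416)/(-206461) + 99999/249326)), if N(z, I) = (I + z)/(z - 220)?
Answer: 9919357250620618834123/842001844321 ≈ 1.1781e+10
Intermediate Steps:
N(z, I) = (I + z)/(-220 + z)
(-118351 + 336765)*((163527 - 1*109590) + (N(-238, 416)/(-206461) + 99999/249326)) = (-118351 + 336765)*((163527 - 1*109590) + (((416 - 238)/(-220 - 238))/(-206461) + 99999/249326)) = 218414*((163527 - 109590) + ((178/(-458))*(-1/206461) + 99999*(1/249326))) = 218414*(53937 + (-1/458*178*(-1/206461) + 99999/249326)) = 218414*(53937 + (-89/229*(-1/206461) + 99999/249326)) = 218414*(53937 + (89/47279569 + 99999/249326)) = 218414*(53937 + 4727931810445/11788025820494) = 218414*(635815476611795323/11788025820494) = 9919357250620618834123/842001844321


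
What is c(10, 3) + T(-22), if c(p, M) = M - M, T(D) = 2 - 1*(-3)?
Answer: 5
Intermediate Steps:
T(D) = 5 (T(D) = 2 + 3 = 5)
c(p, M) = 0
c(10, 3) + T(-22) = 0 + 5 = 5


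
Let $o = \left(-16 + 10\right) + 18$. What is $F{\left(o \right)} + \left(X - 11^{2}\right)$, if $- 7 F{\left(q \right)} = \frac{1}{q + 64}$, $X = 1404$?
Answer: $\frac{682555}{532} \approx 1283.0$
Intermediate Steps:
$o = 12$ ($o = -6 + 18 = 12$)
$F{\left(q \right)} = - \frac{1}{7 \left(64 + q\right)}$ ($F{\left(q \right)} = - \frac{1}{7 \left(q + 64\right)} = - \frac{1}{7 \left(64 + q\right)}$)
$F{\left(o \right)} + \left(X - 11^{2}\right) = - \frac{1}{448 + 7 \cdot 12} + \left(1404 - 11^{2}\right) = - \frac{1}{448 + 84} + \left(1404 - 121\right) = - \frac{1}{532} + \left(1404 - 121\right) = \left(-1\right) \frac{1}{532} + 1283 = - \frac{1}{532} + 1283 = \frac{682555}{532}$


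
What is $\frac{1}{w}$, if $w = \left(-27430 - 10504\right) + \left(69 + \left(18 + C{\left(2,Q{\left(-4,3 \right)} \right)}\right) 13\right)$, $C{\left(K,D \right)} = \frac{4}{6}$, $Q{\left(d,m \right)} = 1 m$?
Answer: $- \frac{3}{112867} \approx -2.658 \cdot 10^{-5}$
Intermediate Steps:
$Q{\left(d,m \right)} = m$
$C{\left(K,D \right)} = \frac{2}{3}$ ($C{\left(K,D \right)} = 4 \cdot \frac{1}{6} = \frac{2}{3}$)
$w = - \frac{112867}{3}$ ($w = \left(-27430 - 10504\right) + \left(69 + \left(18 + \frac{2}{3}\right) 13\right) = -37934 + \left(69 + \frac{56}{3} \cdot 13\right) = -37934 + \left(69 + \frac{728}{3}\right) = -37934 + \frac{935}{3} = - \frac{112867}{3} \approx -37622.0$)
$\frac{1}{w} = \frac{1}{- \frac{112867}{3}} = - \frac{3}{112867}$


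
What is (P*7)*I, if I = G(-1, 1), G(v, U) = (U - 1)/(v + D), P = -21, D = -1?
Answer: 0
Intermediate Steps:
G(v, U) = (-1 + U)/(-1 + v) (G(v, U) = (U - 1)/(v - 1) = (-1 + U)/(-1 + v))
I = 0 (I = (-1 + 1)/(-1 - 1) = 0/(-2) = -½*0 = 0)
(P*7)*I = -21*7*0 = -147*0 = 0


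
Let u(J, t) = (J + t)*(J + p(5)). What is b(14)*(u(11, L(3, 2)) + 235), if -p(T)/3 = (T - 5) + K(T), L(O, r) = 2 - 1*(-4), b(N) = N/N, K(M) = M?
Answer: 167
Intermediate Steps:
b(N) = 1
L(O, r) = 6 (L(O, r) = 2 + 4 = 6)
p(T) = 15 - 6*T (p(T) = -3*((T - 5) + T) = -3*((-5 + T) + T) = -3*(-5 + 2*T) = 15 - 6*T)
u(J, t) = (-15 + J)*(J + t) (u(J, t) = (J + t)*(J + (15 - 6*5)) = (J + t)*(J + (15 - 30)) = (J + t)*(J - 15) = (J + t)*(-15 + J) = (-15 + J)*(J + t))
b(14)*(u(11, L(3, 2)) + 235) = 1*((11² - 15*11 - 15*6 + 11*6) + 235) = 1*((121 - 165 - 90 + 66) + 235) = 1*(-68 + 235) = 1*167 = 167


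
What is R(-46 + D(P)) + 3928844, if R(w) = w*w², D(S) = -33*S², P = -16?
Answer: -612821488940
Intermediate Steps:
R(w) = w³
R(-46 + D(P)) + 3928844 = (-46 - 33*(-16)²)³ + 3928844 = (-46 - 33*256)³ + 3928844 = (-46 - 8448)³ + 3928844 = (-8494)³ + 3928844 = -612825417784 + 3928844 = -612821488940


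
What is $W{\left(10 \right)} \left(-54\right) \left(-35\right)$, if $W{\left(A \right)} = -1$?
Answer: $-1890$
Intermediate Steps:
$W{\left(10 \right)} \left(-54\right) \left(-35\right) = \left(-1\right) \left(-54\right) \left(-35\right) = 54 \left(-35\right) = -1890$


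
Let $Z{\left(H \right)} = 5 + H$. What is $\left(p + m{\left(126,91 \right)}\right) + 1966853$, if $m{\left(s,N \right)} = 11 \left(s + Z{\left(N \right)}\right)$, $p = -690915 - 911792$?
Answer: $366588$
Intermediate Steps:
$p = -1602707$
$m{\left(s,N \right)} = 55 + 11 N + 11 s$ ($m{\left(s,N \right)} = 11 \left(s + \left(5 + N\right)\right) = 11 \left(5 + N + s\right) = 55 + 11 N + 11 s$)
$\left(p + m{\left(126,91 \right)}\right) + 1966853 = \left(-1602707 + \left(55 + 11 \cdot 91 + 11 \cdot 126\right)\right) + 1966853 = \left(-1602707 + \left(55 + 1001 + 1386\right)\right) + 1966853 = \left(-1602707 + 2442\right) + 1966853 = -1600265 + 1966853 = 366588$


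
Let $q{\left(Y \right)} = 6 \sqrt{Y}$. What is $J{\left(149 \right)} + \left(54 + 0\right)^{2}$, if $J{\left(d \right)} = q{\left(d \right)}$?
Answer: $2916 + 6 \sqrt{149} \approx 2989.2$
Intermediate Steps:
$J{\left(d \right)} = 6 \sqrt{d}$
$J{\left(149 \right)} + \left(54 + 0\right)^{2} = 6 \sqrt{149} + \left(54 + 0\right)^{2} = 6 \sqrt{149} + 54^{2} = 6 \sqrt{149} + 2916 = 2916 + 6 \sqrt{149}$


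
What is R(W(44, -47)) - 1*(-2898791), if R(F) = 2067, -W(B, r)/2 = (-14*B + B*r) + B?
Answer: 2900858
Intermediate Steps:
W(B, r) = 26*B - 2*B*r (W(B, r) = -2*((-14*B + B*r) + B) = -2*(-13*B + B*r) = 26*B - 2*B*r)
R(W(44, -47)) - 1*(-2898791) = 2067 - 1*(-2898791) = 2067 + 2898791 = 2900858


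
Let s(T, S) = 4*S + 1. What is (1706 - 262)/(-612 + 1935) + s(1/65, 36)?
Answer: 193279/1323 ≈ 146.09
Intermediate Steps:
s(T, S) = 1 + 4*S
(1706 - 262)/(-612 + 1935) + s(1/65, 36) = (1706 - 262)/(-612 + 1935) + (1 + 4*36) = 1444/1323 + (1 + 144) = 1444*(1/1323) + 145 = 1444/1323 + 145 = 193279/1323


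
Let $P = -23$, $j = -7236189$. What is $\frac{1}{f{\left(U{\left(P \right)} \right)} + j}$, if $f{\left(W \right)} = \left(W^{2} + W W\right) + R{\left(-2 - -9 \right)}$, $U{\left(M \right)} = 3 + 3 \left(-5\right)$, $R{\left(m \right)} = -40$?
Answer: $- \frac{1}{7235941} \approx -1.382 \cdot 10^{-7}$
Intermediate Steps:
$U{\left(M \right)} = -12$ ($U{\left(M \right)} = 3 - 15 = -12$)
$f{\left(W \right)} = -40 + 2 W^{2}$ ($f{\left(W \right)} = \left(W^{2} + W W\right) - 40 = \left(W^{2} + W^{2}\right) - 40 = 2 W^{2} - 40 = -40 + 2 W^{2}$)
$\frac{1}{f{\left(U{\left(P \right)} \right)} + j} = \frac{1}{\left(-40 + 2 \left(-12\right)^{2}\right) - 7236189} = \frac{1}{\left(-40 + 2 \cdot 144\right) - 7236189} = \frac{1}{\left(-40 + 288\right) - 7236189} = \frac{1}{248 - 7236189} = \frac{1}{-7235941} = - \frac{1}{7235941}$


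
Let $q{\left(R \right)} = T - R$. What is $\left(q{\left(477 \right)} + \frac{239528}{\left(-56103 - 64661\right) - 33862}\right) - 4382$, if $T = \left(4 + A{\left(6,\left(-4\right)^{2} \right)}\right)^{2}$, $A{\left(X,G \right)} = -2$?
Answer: $- \frac{375474379}{77313} \approx -4856.5$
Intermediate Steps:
$T = 4$ ($T = \left(4 - 2\right)^{2} = 2^{2} = 4$)
$q{\left(R \right)} = 4 - R$
$\left(q{\left(477 \right)} + \frac{239528}{\left(-56103 - 64661\right) - 33862}\right) - 4382 = \left(\left(4 - 477\right) + \frac{239528}{\left(-56103 - 64661\right) - 33862}\right) - 4382 = \left(\left(4 - 477\right) + \frac{239528}{-120764 - 33862}\right) - 4382 = \left(-473 + \frac{239528}{-154626}\right) - 4382 = \left(-473 + 239528 \left(- \frac{1}{154626}\right)\right) - 4382 = \left(-473 - \frac{119764}{77313}\right) - 4382 = - \frac{36688813}{77313} - 4382 = - \frac{375474379}{77313}$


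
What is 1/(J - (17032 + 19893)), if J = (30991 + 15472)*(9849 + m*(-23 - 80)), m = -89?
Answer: 1/883503483 ≈ 1.1319e-9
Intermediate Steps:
J = 883540408 (J = (30991 + 15472)*(9849 - 89*(-23 - 80)) = 46463*(9849 - 89*(-103)) = 46463*(9849 + 9167) = 46463*19016 = 883540408)
1/(J - (17032 + 19893)) = 1/(883540408 - (17032 + 19893)) = 1/(883540408 - 1*36925) = 1/(883540408 - 36925) = 1/883503483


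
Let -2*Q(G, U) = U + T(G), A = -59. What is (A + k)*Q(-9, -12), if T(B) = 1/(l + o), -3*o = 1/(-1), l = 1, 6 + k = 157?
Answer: 1035/2 ≈ 517.50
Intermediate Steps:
k = 151 (k = -6 + 157 = 151)
o = ⅓ (o = -1/(3*(-1)) = -(-1)/3 = -⅓*(-1) = ⅓ ≈ 0.33333)
T(B) = ¾ (T(B) = 1/(1 + ⅓) = 1/(4/3) = ¾)
Q(G, U) = -3/8 - U/2 (Q(G, U) = -(U + ¾)/2 = -(¾ + U)/2 = -3/8 - U/2)
(A + k)*Q(-9, -12) = (-59 + 151)*(-3/8 - ½*(-12)) = 92*(-3/8 + 6) = 92*(45/8) = 1035/2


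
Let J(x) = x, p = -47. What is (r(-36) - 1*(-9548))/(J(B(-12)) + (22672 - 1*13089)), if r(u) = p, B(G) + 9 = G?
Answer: 9501/9562 ≈ 0.99362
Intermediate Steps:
B(G) = -9 + G
r(u) = -47
(r(-36) - 1*(-9548))/(J(B(-12)) + (22672 - 1*13089)) = (-47 - 1*(-9548))/((-9 - 12) + (22672 - 1*13089)) = (-47 + 9548)/(-21 + (22672 - 13089)) = 9501/(-21 + 9583) = 9501/9562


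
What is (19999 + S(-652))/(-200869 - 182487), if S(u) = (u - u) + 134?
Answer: -20133/383356 ≈ -0.052518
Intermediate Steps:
S(u) = 134 (S(u) = 0 + 134 = 134)
(19999 + S(-652))/(-200869 - 182487) = (19999 + 134)/(-200869 - 182487) = 20133/(-383356) = 20133*(-1/383356) = -20133/383356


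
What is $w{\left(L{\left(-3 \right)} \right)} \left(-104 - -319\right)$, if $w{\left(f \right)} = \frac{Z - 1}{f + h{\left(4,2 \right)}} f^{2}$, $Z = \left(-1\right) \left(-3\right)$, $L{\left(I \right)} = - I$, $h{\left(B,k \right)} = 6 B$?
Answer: $\frac{430}{3} \approx 143.33$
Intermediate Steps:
$Z = 3$
$w{\left(f \right)} = \frac{2 f^{2}}{24 + f}$ ($w{\left(f \right)} = \frac{3 - 1}{f + 6 \cdot 4} f^{2} = \frac{2}{f + 24} f^{2} = \frac{2}{24 + f} f^{2} = \frac{2 f^{2}}{24 + f}$)
$w{\left(L{\left(-3 \right)} \right)} \left(-104 - -319\right) = \frac{2 \left(\left(-1\right) \left(-3\right)\right)^{2}}{24 - -3} \left(-104 - -319\right) = \frac{2 \cdot 3^{2}}{24 + 3} \left(-104 + 319\right) = 2 \cdot 9 \cdot \frac{1}{27} \cdot 215 = \frac{2}{3} \cdot 215 = \frac{430}{3}$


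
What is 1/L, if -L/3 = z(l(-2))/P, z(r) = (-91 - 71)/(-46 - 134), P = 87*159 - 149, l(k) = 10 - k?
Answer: -136840/27 ≈ -5068.1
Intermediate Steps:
P = 13684 (P = 13833 - 149 = 13684)
z(r) = 9/10 (z(r) = -162/(-180) = -162*(-1/180) = 9/10)
L = -27/136840 (L = -27/(10*13684) = -3*9/136840 = -27/136840 ≈ -0.00019731)
1/L = 1/(-27/136840) = -136840/27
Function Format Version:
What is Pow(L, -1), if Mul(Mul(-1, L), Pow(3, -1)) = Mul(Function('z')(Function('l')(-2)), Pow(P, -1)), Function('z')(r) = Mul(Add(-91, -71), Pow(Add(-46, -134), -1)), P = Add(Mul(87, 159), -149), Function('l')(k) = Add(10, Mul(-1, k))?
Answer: Rational(-136840, 27) ≈ -5068.1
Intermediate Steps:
P = 13684 (P = Add(13833, -149) = 13684)
Function('z')(r) = Rational(9, 10) (Function('z')(r) = Mul(-162, Pow(-180, -1)) = Mul(-162, Rational(-1, 180)) = Rational(9, 10))
L = Rational(-27, 136840) (L = Mul(-3, Mul(Rational(9, 10), Pow(13684, -1))) = Mul(-3, Mul(Rational(9, 10), Rational(1, 13684))) = Mul(-3, Rational(9, 136840)) = Rational(-27, 136840) ≈ -0.00019731)
Pow(L, -1) = Pow(Rational(-27, 136840), -1) = Rational(-136840, 27)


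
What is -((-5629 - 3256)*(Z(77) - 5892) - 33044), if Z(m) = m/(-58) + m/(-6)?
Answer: -4562558032/87 ≈ -5.2443e+7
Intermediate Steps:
Z(m) = -16*m/87 (Z(m) = m*(-1/58) + m*(-1/6) = -m/58 - m/6 = -16*m/87)
-((-5629 - 3256)*(Z(77) - 5892) - 33044) = -((-5629 - 3256)*(-16/87*77 - 5892) - 33044) = -(-8885*(-1232/87 - 5892) - 33044) = -(-8885*(-513836/87) - 33044) = -(4565432860/87 - 33044) = -1*4562558032/87 = -4562558032/87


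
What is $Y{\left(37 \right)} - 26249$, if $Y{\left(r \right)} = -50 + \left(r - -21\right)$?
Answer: $-26241$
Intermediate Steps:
$Y{\left(r \right)} = -29 + r$ ($Y{\left(r \right)} = -50 + \left(r + 21\right) = -50 + \left(21 + r\right) = -29 + r$)
$Y{\left(37 \right)} - 26249 = \left(-29 + 37\right) - 26249 = 8 - 26249 = -26241$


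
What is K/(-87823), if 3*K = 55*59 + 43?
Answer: -1096/87823 ≈ -0.012480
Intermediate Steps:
K = 1096 (K = (55*59 + 43)/3 = (3245 + 43)/3 = (⅓)*3288 = 1096)
K/(-87823) = 1096/(-87823) = 1096*(-1/87823) = -1096/87823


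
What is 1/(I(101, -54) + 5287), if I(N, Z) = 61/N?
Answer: 101/534048 ≈ 0.00018912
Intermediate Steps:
1/(I(101, -54) + 5287) = 1/(61/101 + 5287) = 1/(534048/101) = 101/534048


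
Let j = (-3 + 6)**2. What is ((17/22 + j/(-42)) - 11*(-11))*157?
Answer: 1469520/77 ≈ 19085.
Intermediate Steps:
j = 9 (j = 3**2 = 9)
((17/22 + j/(-42)) - 11*(-11))*157 = ((17/22 + 9/(-42)) - 11*(-11))*157 = ((17*(1/22) + 9*(-1/42)) + 121)*157 = ((17/22 - 3/14) + 121)*157 = (43/77 + 121)*157 = (9360/77)*157 = 1469520/77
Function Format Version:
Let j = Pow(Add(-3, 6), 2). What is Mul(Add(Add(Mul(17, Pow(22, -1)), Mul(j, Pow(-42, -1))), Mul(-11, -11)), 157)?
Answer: Rational(1469520, 77) ≈ 19085.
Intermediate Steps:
j = 9 (j = Pow(3, 2) = 9)
Mul(Add(Add(Mul(17, Pow(22, -1)), Mul(j, Pow(-42, -1))), Mul(-11, -11)), 157) = Mul(Add(Add(Mul(17, Pow(22, -1)), Mul(9, Pow(-42, -1))), Mul(-11, -11)), 157) = Mul(Add(Add(Mul(17, Rational(1, 22)), Mul(9, Rational(-1, 42))), 121), 157) = Mul(Add(Add(Rational(17, 22), Rational(-3, 14)), 121), 157) = Mul(Add(Rational(43, 77), 121), 157) = Mul(Rational(9360, 77), 157) = Rational(1469520, 77)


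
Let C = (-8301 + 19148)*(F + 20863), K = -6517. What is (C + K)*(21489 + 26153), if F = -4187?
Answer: 8617392296310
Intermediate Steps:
C = 180884572 (C = (-8301 + 19148)*(-4187 + 20863) = 10847*16676 = 180884572)
(C + K)*(21489 + 26153) = (180884572 - 6517)*(21489 + 26153) = 180878055*47642 = 8617392296310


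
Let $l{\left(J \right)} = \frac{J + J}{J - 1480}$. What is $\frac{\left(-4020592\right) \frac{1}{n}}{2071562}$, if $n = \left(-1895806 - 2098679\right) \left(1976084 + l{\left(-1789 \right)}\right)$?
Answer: $\frac{3285828812}{13363471817261932232295} \approx 2.4588 \cdot 10^{-13}$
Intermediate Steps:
$l{\left(J \right)} = \frac{2 J}{-1480 + J}$
$n = - \frac{25803662776710390}{3269}$ ($n = \left(-1895806 - 2098679\right) \left(1976084 + 2 \left(-1789\right) \frac{1}{-1480 - 1789}\right) = - 3994485 \left(1976084 + 2 \left(-1789\right) \frac{1}{-3269}\right) = - 3994485 \left(1976084 + 2 \left(-1789\right) \left(- \frac{1}{3269}\right)\right) = - 3994485 \left(1976084 + \frac{3578}{3269}\right) = \left(-3994485\right) \frac{6459822174}{3269} = - \frac{25803662776710390}{3269} \approx -7.8934 \cdot 10^{12}$)
$\frac{\left(-4020592\right) \frac{1}{n}}{2071562} = \frac{\left(-4020592\right) \frac{1}{- \frac{25803662776710390}{3269}}}{2071562} = \left(-4020592\right) \left(- \frac{3269}{25803662776710390}\right) \frac{1}{2071562} = \frac{6571657624}{12901831388355195} \cdot \frac{1}{2071562} = \frac{3285828812}{13363471817261932232295}$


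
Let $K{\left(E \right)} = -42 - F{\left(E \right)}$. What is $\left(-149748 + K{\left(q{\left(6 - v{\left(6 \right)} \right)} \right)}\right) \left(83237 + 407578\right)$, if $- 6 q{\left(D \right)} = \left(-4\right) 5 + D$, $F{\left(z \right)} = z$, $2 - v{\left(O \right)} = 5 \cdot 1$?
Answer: $- \frac{147040157355}{2} \approx -7.352 \cdot 10^{10}$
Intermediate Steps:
$v{\left(O \right)} = -3$ ($v{\left(O \right)} = 2 - 5 \cdot 1 = 2 - 5 = -3$)
$q{\left(D \right)} = \frac{10}{3} - \frac{D}{6}$ ($q{\left(D \right)} = - \frac{\left(-4\right) 5 + D}{6} = - \frac{-20 + D}{6} = \frac{10}{3} - \frac{D}{6}$)
$K{\left(E \right)} = -42 - E$
$\left(-149748 + K{\left(q{\left(6 - v{\left(6 \right)} \right)} \right)}\right) \left(83237 + 407578\right) = \left(-149748 - \left(\frac{136}{3} - \frac{6 - -3}{6}\right)\right) \left(83237 + 407578\right) = \left(-149748 - \left(\frac{136}{3} - \frac{6 + 3}{6}\right)\right) 490815 = \left(-149748 - \left(\frac{136}{3} - \frac{3}{2}\right)\right) 490815 = \left(-149748 - \frac{263}{6}\right) 490815 = \left(- \frac{898751}{6}\right) 490815 = - \frac{147040157355}{2}$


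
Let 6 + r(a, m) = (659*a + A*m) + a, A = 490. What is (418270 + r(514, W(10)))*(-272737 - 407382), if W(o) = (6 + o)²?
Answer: -600506990336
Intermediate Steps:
r(a, m) = -6 + 490*m + 660*a (r(a, m) = -6 + ((659*a + 490*m) + a) = -6 + ((490*m + 659*a) + a) = -6 + (490*m + 660*a) = -6 + 490*m + 660*a)
(418270 + r(514, W(10)))*(-272737 - 407382) = (418270 + (-6 + 490*(6 + 10)² + 660*514))*(-272737 - 407382) = (418270 + (-6 + 490*16² + 339240))*(-680119) = (418270 + (-6 + 490*256 + 339240))*(-680119) = (418270 + (-6 + 125440 + 339240))*(-680119) = (418270 + 464674)*(-680119) = 882944*(-680119) = -600506990336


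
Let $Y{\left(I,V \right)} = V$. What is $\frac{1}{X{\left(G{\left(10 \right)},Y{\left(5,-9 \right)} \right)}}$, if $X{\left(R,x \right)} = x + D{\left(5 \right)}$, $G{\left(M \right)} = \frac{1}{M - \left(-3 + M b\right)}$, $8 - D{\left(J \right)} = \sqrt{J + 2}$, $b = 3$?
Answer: $\frac{1}{6} - \frac{\sqrt{7}}{6} \approx -0.27429$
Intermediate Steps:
$D{\left(J \right)} = 8 - \sqrt{2 + J}$ ($D{\left(J \right)} = 8 - \sqrt{J + 2} = 8 - \sqrt{2 + J}$)
$G{\left(M \right)} = \frac{1}{3 - 2 M}$ ($G{\left(M \right)} = \frac{1}{M - \left(-3 + M 3\right)} = \frac{1}{M - \left(-3 + 3 M\right)} = \frac{1}{3 - 2 M}$)
$X{\left(R,x \right)} = 8 + x - \sqrt{7}$ ($X{\left(R,x \right)} = x + \left(8 - \sqrt{2 + 5}\right) = x + \left(8 - \sqrt{7}\right) = 8 + x - \sqrt{7}$)
$\frac{1}{X{\left(G{\left(10 \right)},Y{\left(5,-9 \right)} \right)}} = \frac{1}{8 - 9 - \sqrt{7}} = \frac{1}{-1 - \sqrt{7}}$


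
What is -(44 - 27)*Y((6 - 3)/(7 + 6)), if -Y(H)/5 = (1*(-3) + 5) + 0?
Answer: 170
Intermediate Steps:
Y(H) = -10 (Y(H) = -5*((1*(-3) + 5) + 0) = -5*((-3 + 5) + 0) = -5*(2 + 0) = -5*2 = -10)
-(44 - 27)*Y((6 - 3)/(7 + 6)) = -(44 - 27)*(-10) = -17*(-10) = -1*(-170) = 170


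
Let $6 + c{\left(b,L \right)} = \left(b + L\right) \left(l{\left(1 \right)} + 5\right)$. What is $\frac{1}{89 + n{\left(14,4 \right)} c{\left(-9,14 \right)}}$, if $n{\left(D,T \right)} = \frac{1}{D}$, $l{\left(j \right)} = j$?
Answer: $\frac{7}{635} \approx 0.011024$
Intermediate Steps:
$c{\left(b,L \right)} = -6 + 6 L + 6 b$ ($c{\left(b,L \right)} = -6 + \left(b + L\right) \left(1 + 5\right) = -6 + \left(L + b\right) 6 = -6 + \left(6 L + 6 b\right) = -6 + 6 L + 6 b$)
$\frac{1}{89 + n{\left(14,4 \right)} c{\left(-9,14 \right)}} = \frac{1}{89 + \frac{-6 + 6 \cdot 14 + 6 \left(-9\right)}{14}} = \frac{1}{89 + \frac{-6 + 84 - 54}{14}} = \frac{1}{89 + \frac{1}{14} \cdot 24} = \frac{1}{89 + \frac{12}{7}} = \frac{1}{\frac{635}{7}} = \frac{7}{635}$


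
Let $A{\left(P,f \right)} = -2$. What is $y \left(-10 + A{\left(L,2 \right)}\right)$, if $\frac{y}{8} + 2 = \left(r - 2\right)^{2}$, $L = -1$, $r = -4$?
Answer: $-3264$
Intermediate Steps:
$y = 272$ ($y = -16 + 8 \left(-4 - 2\right)^{2} = -16 + 8 \left(-6\right)^{2} = -16 + 8 \cdot 36 = -16 + 288 = 272$)
$y \left(-10 + A{\left(L,2 \right)}\right) = 272 \left(-10 - 2\right) = 272 \left(-12\right) = -3264$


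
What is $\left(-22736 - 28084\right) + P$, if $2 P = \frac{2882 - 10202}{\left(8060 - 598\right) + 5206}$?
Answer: $- \frac{160947855}{3167} \approx -50820.0$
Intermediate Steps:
$P = - \frac{915}{3167}$ ($P = \frac{\left(2882 - 10202\right) \frac{1}{\left(8060 - 598\right) + 5206}}{2} = \frac{\left(-7320\right) \frac{1}{\left(8060 - 598\right) + 5206}}{2} = \frac{\left(-7320\right) \frac{1}{7462 + 5206}}{2} = \frac{\left(-7320\right) \frac{1}{12668}}{2} = \frac{1}{2} \left(- \frac{1830}{3167}\right) = - \frac{915}{3167} \approx -0.28892$)
$\left(-22736 - 28084\right) + P = \left(-22736 - 28084\right) - \frac{915}{3167} = -50820 - \frac{915}{3167} = - \frac{160947855}{3167}$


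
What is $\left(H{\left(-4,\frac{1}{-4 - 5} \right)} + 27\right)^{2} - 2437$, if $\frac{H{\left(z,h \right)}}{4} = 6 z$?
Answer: $2324$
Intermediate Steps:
$H{\left(z,h \right)} = 24 z$ ($H{\left(z,h \right)} = 4 \cdot 6 z = 24 z$)
$\left(H{\left(-4,\frac{1}{-4 - 5} \right)} + 27\right)^{2} - 2437 = \left(24 \left(-4\right) + 27\right)^{2} - 2437 = \left(-96 + 27\right)^{2} - 2437 = \left(-69\right)^{2} - 2437 = 4761 - 2437 = 2324$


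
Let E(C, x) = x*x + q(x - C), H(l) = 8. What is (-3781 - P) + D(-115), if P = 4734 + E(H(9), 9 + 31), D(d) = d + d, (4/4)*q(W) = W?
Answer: -10377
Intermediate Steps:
q(W) = W
D(d) = 2*d
E(C, x) = x + x² - C (E(C, x) = x*x + (x - C) = x² + (x - C) = x + x² - C)
P = 6366 (P = 4734 + ((9 + 31) + (9 + 31)² - 1*8) = 4734 + (40 + 40² - 8) = 4734 + (40 + 1600 - 8) = 4734 + 1632 = 6366)
(-3781 - P) + D(-115) = (-3781 - 1*6366) + 2*(-115) = (-3781 - 6366) - 230 = -10147 - 230 = -10377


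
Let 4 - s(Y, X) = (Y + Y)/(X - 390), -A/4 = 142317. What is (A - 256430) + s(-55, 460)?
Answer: -5779847/7 ≈ -8.2569e+5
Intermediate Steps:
A = -569268 (A = -4*142317 = -569268)
s(Y, X) = 4 - 2*Y/(-390 + X) (s(Y, X) = 4 - (Y + Y)/(X - 390) = 4 - 2*Y/(-390 + X))
(A - 256430) + s(-55, 460) = (-569268 - 256430) + 2*(-780 - 1*(-55) + 2*460)/(-390 + 460) = -825698 + 2*(-780 + 55 + 920)/70 = -825698 + 2*(1/70)*195 = -825698 + 39/7 = -5779847/7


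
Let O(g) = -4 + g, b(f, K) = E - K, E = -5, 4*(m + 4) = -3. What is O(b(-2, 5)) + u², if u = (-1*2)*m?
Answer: 305/4 ≈ 76.250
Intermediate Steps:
m = -19/4 (m = -4 + (¼)*(-3) = -4 - ¾ = -19/4 ≈ -4.7500)
b(f, K) = -5 - K
u = 19/2 (u = -1*2*(-19/4) = -2*(-19/4) = 19/2 ≈ 9.5000)
O(b(-2, 5)) + u² = (-4 + (-5 - 1*5)) + (19/2)² = (-4 + (-5 - 5)) + 361/4 = (-4 - 10) + 361/4 = -14 + 361/4 = 305/4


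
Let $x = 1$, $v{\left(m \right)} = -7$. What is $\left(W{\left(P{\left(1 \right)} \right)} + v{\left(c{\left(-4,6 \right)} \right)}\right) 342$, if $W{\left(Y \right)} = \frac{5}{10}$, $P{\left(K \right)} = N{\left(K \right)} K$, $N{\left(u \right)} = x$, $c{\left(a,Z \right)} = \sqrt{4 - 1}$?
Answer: $-2223$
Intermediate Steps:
$c{\left(a,Z \right)} = \sqrt{3}$
$N{\left(u \right)} = 1$
$P{\left(K \right)} = K$ ($P{\left(K \right)} = 1 K = K$)
$W{\left(Y \right)} = \frac{1}{2}$ ($W{\left(Y \right)} = 5 \cdot \frac{1}{10} = \frac{1}{2}$)
$\left(W{\left(P{\left(1 \right)} \right)} + v{\left(c{\left(-4,6 \right)} \right)}\right) 342 = \left(\frac{1}{2} - 7\right) 342 = \left(- \frac{13}{2}\right) 342 = -2223$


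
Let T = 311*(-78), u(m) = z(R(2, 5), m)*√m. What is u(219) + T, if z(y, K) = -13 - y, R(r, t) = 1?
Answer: -24258 - 14*√219 ≈ -24465.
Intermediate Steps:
u(m) = -14*√m (u(m) = (-13 - 1*1)*√m = (-13 - 1)*√m = -14*√m)
T = -24258
u(219) + T = -14*√219 - 24258 = -24258 - 14*√219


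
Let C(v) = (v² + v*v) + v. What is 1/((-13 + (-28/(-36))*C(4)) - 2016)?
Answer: -1/2001 ≈ -0.00049975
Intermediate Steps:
C(v) = v + 2*v² (C(v) = (v² + v²) + v = 2*v² + v = v + 2*v²)
1/((-13 + (-28/(-36))*C(4)) - 2016) = 1/((-13 + (-28/(-36))*(4*(1 + 2*4))) - 2016) = 1/((-13 + (-28*(-1/36))*(4*(1 + 8))) - 2016) = 1/((-13 + 7*(4*9)/9) - 2016) = 1/((-13 + (7/9)*36) - 2016) = 1/((-13 + 28) - 2016) = 1/(15 - 2016) = 1/(-2001) = -1/2001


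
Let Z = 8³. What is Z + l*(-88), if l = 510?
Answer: -44368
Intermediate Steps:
Z = 512
Z + l*(-88) = 512 + 510*(-88) = 512 - 44880 = -44368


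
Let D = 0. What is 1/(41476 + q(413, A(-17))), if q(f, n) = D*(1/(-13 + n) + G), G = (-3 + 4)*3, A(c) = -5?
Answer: 1/41476 ≈ 2.4110e-5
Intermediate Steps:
G = 3 (G = 1*3 = 3)
q(f, n) = 0 (q(f, n) = 0*(1/(-13 + n) + 3) = 0*(3 + 1/(-13 + n)) = 0)
1/(41476 + q(413, A(-17))) = 1/(41476 + 0) = 1/41476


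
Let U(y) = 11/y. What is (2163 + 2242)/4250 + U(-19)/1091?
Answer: 18252899/17619650 ≈ 1.0359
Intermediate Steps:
(2163 + 2242)/4250 + U(-19)/1091 = (2163 + 2242)/4250 + (11/(-19))/1091 = 4405*(1/4250) + (11*(-1/19))*(1/1091) = 881/850 - 11/19*1/1091 = 881/850 - 11/20729 = 18252899/17619650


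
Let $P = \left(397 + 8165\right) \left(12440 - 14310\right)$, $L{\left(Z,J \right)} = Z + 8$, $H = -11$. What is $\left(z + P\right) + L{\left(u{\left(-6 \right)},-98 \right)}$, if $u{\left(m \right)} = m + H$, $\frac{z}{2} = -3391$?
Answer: $-16017731$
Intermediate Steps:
$z = -6782$ ($z = 2 \left(-3391\right) = -6782$)
$u{\left(m \right)} = -11 + m$ ($u{\left(m \right)} = m - 11 = -11 + m$)
$L{\left(Z,J \right)} = 8 + Z$
$P = -16010940$ ($P = 8562 \left(-1870\right) = -16010940$)
$\left(z + P\right) + L{\left(u{\left(-6 \right)},-98 \right)} = \left(-6782 - 16010940\right) + \left(8 - 17\right) = -16017722 + \left(8 - 17\right) = -16017722 - 9 = -16017731$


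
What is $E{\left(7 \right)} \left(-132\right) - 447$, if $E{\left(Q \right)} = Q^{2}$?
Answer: $-6915$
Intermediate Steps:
$E{\left(7 \right)} \left(-132\right) - 447 = 7^{2} \left(-132\right) - 447 = 49 \left(-132\right) - 447 = -6468 - 447 = -6915$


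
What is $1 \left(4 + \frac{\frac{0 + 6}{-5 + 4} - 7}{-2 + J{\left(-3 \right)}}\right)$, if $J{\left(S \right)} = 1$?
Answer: $17$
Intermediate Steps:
$1 \left(4 + \frac{\frac{0 + 6}{-5 + 4} - 7}{-2 + J{\left(-3 \right)}}\right) = 1 \left(4 + \frac{\frac{0 + 6}{-5 + 4} - 7}{-2 + 1}\right) = 1 \left(4 + \frac{\frac{6}{-1} - 7}{-1}\right) = 1 \left(4 + \left(6 \left(-1\right) - 7\right) \left(-1\right)\right) = 1 \left(4 + \left(-6 - 7\right) \left(-1\right)\right) = 1 \left(4 - -13\right) = 1 \left(4 + 13\right) = 1 \cdot 17 = 17$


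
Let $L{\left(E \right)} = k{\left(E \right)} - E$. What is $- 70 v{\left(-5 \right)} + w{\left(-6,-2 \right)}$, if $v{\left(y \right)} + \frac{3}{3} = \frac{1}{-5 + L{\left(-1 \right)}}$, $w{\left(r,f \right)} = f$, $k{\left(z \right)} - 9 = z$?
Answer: $\frac{101}{2} \approx 50.5$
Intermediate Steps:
$k{\left(z \right)} = 9 + z$
$L{\left(E \right)} = 9$ ($L{\left(E \right)} = \left(9 + E\right) - E = 9$)
$v{\left(y \right)} = - \frac{3}{4}$ ($v{\left(y \right)} = -1 + \frac{1}{-5 + 9} = -1 + \frac{1}{4} = - \frac{3}{4}$)
$- 70 v{\left(-5 \right)} + w{\left(-6,-2 \right)} = \left(-70\right) \left(- \frac{3}{4}\right) - 2 = \frac{105}{2} - 2 = \frac{101}{2}$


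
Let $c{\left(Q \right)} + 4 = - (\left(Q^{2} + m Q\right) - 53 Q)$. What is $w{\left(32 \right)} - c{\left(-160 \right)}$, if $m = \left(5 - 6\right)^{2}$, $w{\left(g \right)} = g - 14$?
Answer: $33942$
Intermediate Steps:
$w{\left(g \right)} = -14 + g$
$m = 1$ ($m = \left(-1\right)^{2} = 1$)
$c{\left(Q \right)} = -4 - Q^{2} + 52 Q$ ($c{\left(Q \right)} = -4 - \left(\left(Q^{2} + 1 Q\right) - 53 Q\right) = -4 - \left(\left(Q^{2} + Q\right) - 53 Q\right) = -4 - \left(\left(Q + Q^{2}\right) - 53 Q\right) = -4 - \left(Q^{2} - 52 Q\right) = -4 - Q^{2} + 52 Q$)
$w{\left(32 \right)} - c{\left(-160 \right)} = \left(-14 + 32\right) - \left(-4 - \left(-160\right)^{2} + 52 \left(-160\right)\right) = 18 - \left(-4 - 25600 - 8320\right) = 18 - -33924 = 18 + 33924 = 33942$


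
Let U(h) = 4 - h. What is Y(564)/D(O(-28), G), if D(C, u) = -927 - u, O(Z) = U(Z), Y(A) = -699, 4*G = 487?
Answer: 2796/4195 ≈ 0.66651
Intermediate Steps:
G = 487/4 (G = (1/4)*487 = 487/4 ≈ 121.75)
O(Z) = 4 - Z
Y(564)/D(O(-28), G) = -699/(-927 - 1*487/4) = -699/(-927 - 487/4) = -699/(-4195/4) = -699*(-4/4195) = 2796/4195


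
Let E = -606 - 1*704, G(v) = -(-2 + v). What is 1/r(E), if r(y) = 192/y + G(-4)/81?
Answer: -17685/1282 ≈ -13.795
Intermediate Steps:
G(v) = 2 - v
E = -1310 (E = -606 - 704 = -1310)
r(y) = 2/27 + 192/y (r(y) = 192/y + (2 - 1*(-4))/81 = 192/y + (2 + 4)*(1/81) = 192/y + 6*(1/81) = 192/y + 2/27 = 2/27 + 192/y)
1/r(E) = 1/(2/27 + 192/(-1310)) = 1/(2/27 + 192*(-1/1310)) = 1/(2/27 - 96/655) = 1/(-1282/17685) = -17685/1282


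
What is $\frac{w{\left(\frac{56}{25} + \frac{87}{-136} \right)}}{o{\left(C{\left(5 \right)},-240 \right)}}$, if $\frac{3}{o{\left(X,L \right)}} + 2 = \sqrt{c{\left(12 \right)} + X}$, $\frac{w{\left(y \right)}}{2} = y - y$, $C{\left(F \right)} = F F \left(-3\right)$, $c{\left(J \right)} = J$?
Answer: $0$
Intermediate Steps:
$C{\left(F \right)} = - 3 F^{2}$ ($C{\left(F \right)} = F^{2} \left(-3\right) = - 3 F^{2}$)
$w{\left(y \right)} = 0$ ($w{\left(y \right)} = 2 \left(y - y\right) = 2 \cdot 0 = 0$)
$o{\left(X,L \right)} = \frac{3}{-2 + \sqrt{12 + X}}$
$\frac{w{\left(\frac{56}{25} + \frac{87}{-136} \right)}}{o{\left(C{\left(5 \right)},-240 \right)}} = \frac{0}{3 \frac{1}{-2 + \sqrt{12 - 3 \cdot 5^{2}}}} = \frac{0}{3 \frac{1}{-2 + \sqrt{12 - 75}}} = \frac{0}{3 \frac{1}{-2 + \sqrt{-63}}} = \frac{0}{3 \frac{1}{-2 + 3 i \sqrt{7}}} = 0 \left(- \frac{2}{3} + i \sqrt{7}\right) = 0$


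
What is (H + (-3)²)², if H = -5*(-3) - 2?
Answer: 484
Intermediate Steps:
H = 13 (H = 15 - 2 = 13)
(H + (-3)²)² = (13 + (-3)²)² = (13 + 9)² = 22² = 484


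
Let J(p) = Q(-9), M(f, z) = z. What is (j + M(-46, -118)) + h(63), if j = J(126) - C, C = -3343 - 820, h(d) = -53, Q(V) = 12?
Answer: 4004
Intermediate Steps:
J(p) = 12
C = -4163
j = 4175 (j = 12 - 1*(-4163) = 12 + 4163 = 4175)
(j + M(-46, -118)) + h(63) = (4175 - 118) - 53 = 4057 - 53 = 4004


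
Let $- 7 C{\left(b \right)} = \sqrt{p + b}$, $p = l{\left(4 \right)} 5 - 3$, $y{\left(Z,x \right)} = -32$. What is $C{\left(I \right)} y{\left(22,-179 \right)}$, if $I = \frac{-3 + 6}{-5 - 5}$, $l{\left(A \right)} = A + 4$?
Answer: $\frac{16 \sqrt{3670}}{35} \approx 27.694$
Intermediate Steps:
$l{\left(A \right)} = 4 + A$
$p = 37$ ($p = \left(4 + 4\right) 5 - 3 = 8 \cdot 5 - 3 = 40 - 3 = 37$)
$I = - \frac{3}{10}$ ($I = \frac{3}{-10} = 3 \left(- \frac{1}{10}\right) = - \frac{3}{10} \approx -0.3$)
$C{\left(b \right)} = - \frac{\sqrt{37 + b}}{7}$
$C{\left(I \right)} y{\left(22,-179 \right)} = - \frac{\sqrt{37 - \frac{3}{10}}}{7} \left(-32\right) = - \frac{\sqrt{\frac{367}{10}}}{7} \left(-32\right) = - \frac{\frac{1}{10} \sqrt{3670}}{7} \left(-32\right) = - \frac{\sqrt{3670}}{70} \left(-32\right) = \frac{16 \sqrt{3670}}{35}$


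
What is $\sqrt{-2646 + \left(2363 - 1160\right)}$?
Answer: $i \sqrt{1443} \approx 37.987 i$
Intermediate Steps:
$\sqrt{-2646 + \left(2363 - 1160\right)} = \sqrt{-2646 + 1203} = \sqrt{-1443} = i \sqrt{1443}$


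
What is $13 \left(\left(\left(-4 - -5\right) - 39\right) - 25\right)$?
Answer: $-819$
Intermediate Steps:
$13 \left(\left(\left(-4 - -5\right) - 39\right) - 25\right) = 13 \left(\left(\left(-4 + 5\right) - 39\right) - 25\right) = 13 \left(\left(1 - 39\right) - 25\right) = 13 \left(-38 - 25\right) = 13 \left(-63\right) = -819$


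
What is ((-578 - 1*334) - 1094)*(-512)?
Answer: 1027072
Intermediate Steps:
((-578 - 1*334) - 1094)*(-512) = ((-578 - 334) - 1094)*(-512) = (-912 - 1094)*(-512) = -2006*(-512) = 1027072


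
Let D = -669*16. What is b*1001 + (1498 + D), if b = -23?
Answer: -32229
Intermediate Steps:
D = -10704
b*1001 + (1498 + D) = -23*1001 + (1498 - 10704) = -23023 - 9206 = -32229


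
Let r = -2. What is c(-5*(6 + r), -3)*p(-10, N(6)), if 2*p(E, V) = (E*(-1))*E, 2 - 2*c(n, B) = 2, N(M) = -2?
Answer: 0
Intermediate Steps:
c(n, B) = 0 (c(n, B) = 1 - 1/2*2 = 1 - 1 = 0)
p(E, V) = -E**2/2 (p(E, V) = ((E*(-1))*E)/2 = ((-E)*E)/2 = (-E**2)/2 = -E**2/2)
c(-5*(6 + r), -3)*p(-10, N(6)) = 0*(-1/2*(-10)**2) = 0*(-1/2*100) = 0*(-50) = 0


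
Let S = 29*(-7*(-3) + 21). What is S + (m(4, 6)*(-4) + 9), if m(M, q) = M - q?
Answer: 1235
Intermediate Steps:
S = 1218 (S = 29*(21 + 21) = 29*42 = 1218)
S + (m(4, 6)*(-4) + 9) = 1218 + ((4 - 1*6)*(-4) + 9) = 1218 + ((4 - 6)*(-4) + 9) = 1218 + (-2*(-4) + 9) = 1218 + (8 + 9) = 1218 + 17 = 1235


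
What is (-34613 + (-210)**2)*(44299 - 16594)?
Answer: 262837335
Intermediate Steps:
(-34613 + (-210)**2)*(44299 - 16594) = (-34613 + 44100)*27705 = 9487*27705 = 262837335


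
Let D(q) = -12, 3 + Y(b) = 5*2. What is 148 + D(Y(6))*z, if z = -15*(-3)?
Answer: -392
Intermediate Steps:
Y(b) = 7 (Y(b) = -3 + 5*2 = -3 + 10 = 7)
z = 45
148 + D(Y(6))*z = 148 - 12*45 = 148 - 540 = -392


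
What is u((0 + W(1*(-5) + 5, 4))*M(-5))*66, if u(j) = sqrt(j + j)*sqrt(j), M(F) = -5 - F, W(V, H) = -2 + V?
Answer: 0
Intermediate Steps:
u(j) = j*sqrt(2) (u(j) = sqrt(2*j)*sqrt(j) = (sqrt(2)*sqrt(j))*sqrt(j) = j*sqrt(2))
u((0 + W(1*(-5) + 5, 4))*M(-5))*66 = (((0 + (-2 + (1*(-5) + 5)))*(-5 - 1*(-5)))*sqrt(2))*66 = (((0 + (-2 + (-5 + 5)))*(-5 + 5))*sqrt(2))*66 = (((0 + (-2 + 0))*0)*sqrt(2))*66 = (((0 - 2)*0)*sqrt(2))*66 = ((-2*0)*sqrt(2))*66 = (0*sqrt(2))*66 = 0*66 = 0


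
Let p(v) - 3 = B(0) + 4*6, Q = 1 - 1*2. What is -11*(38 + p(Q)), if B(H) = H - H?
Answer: -715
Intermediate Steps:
B(H) = 0
Q = -1 (Q = 1 - 2 = -1)
p(v) = 27 (p(v) = 3 + (0 + 4*6) = 3 + (0 + 24) = 3 + 24 = 27)
-11*(38 + p(Q)) = -11*(38 + 27) = -11*65 = -715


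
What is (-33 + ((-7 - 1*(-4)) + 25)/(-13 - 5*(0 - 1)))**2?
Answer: 20449/16 ≈ 1278.1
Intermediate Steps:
(-33 + ((-7 - 1*(-4)) + 25)/(-13 - 5*(0 - 1)))**2 = (-33 + ((-7 + 4) + 25)/(-13 - 5*(-1)))**2 = (-33 + (-3 + 25)/(-13 + 5))**2 = (-33 + 22/(-8))**2 = (-33 + 22*(-1/8))**2 = (-33 - 11/4)**2 = (-143/4)**2 = 20449/16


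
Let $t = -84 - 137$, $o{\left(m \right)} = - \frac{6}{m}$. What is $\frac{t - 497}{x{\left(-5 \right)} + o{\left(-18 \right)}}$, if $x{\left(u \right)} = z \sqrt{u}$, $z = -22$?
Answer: $- \frac{2154}{21781} - \frac{142164 i \sqrt{5}}{21781} \approx -0.098894 - 14.595 i$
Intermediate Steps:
$x{\left(u \right)} = - 22 \sqrt{u}$
$t = -221$
$\frac{t - 497}{x{\left(-5 \right)} + o{\left(-18 \right)}} = \frac{-221 - 497}{- 22 \sqrt{-5} - \frac{6}{-18}} = - \frac{718}{- 22 i \sqrt{5} - - \frac{1}{3}} = - \frac{718}{- 22 i \sqrt{5} + \frac{1}{3}} = - \frac{718}{\frac{1}{3} - 22 i \sqrt{5}}$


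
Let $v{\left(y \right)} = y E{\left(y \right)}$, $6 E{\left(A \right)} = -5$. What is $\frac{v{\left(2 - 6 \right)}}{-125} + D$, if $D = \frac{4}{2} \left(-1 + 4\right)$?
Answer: $\frac{448}{75} \approx 5.9733$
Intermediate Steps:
$E{\left(A \right)} = - \frac{5}{6}$ ($E{\left(A \right)} = \frac{1}{6} \left(-5\right) = - \frac{5}{6}$)
$v{\left(y \right)} = - \frac{5 y}{6}$ ($v{\left(y \right)} = y \left(- \frac{5}{6}\right) = - \frac{5 y}{6}$)
$D = 6$ ($D = 4 \cdot \frac{1}{2} \cdot 3 = 2 \cdot 3 = 6$)
$\frac{v{\left(2 - 6 \right)}}{-125} + D = \frac{\left(- \frac{5}{6}\right) \left(2 - 6\right)}{-125} + 6 = \left(- \frac{5}{6}\right) \left(-4\right) \left(- \frac{1}{125}\right) + 6 = \frac{10}{3} \left(- \frac{1}{125}\right) + 6 = - \frac{2}{75} + 6 = \frac{448}{75}$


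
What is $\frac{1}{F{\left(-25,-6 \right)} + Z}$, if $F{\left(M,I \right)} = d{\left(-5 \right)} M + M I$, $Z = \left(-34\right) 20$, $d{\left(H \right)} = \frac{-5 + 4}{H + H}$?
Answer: $- \frac{2}{1065} \approx -0.0018779$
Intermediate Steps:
$d{\left(H \right)} = - \frac{1}{2 H}$
$Z = -680$
$F{\left(M,I \right)} = \frac{M}{10} + I M$ ($F{\left(M,I \right)} = - \frac{1}{2 \left(-5\right)} M + M I = \left(- \frac{1}{2}\right) \left(- \frac{1}{5}\right) M + I M = \frac{M}{10} + I M$)
$\frac{1}{F{\left(-25,-6 \right)} + Z} = \frac{1}{- 25 \left(\frac{1}{10} - 6\right) - 680} = \frac{1}{\left(-25\right) \left(- \frac{59}{10}\right) - 680} = \frac{1}{\frac{295}{2} - 680} = \frac{1}{- \frac{1065}{2}} = - \frac{2}{1065}$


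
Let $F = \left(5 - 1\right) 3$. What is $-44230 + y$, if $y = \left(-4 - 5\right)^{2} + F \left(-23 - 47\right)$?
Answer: $-44989$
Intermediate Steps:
$F = 12$ ($F = 4 \cdot 3 = 12$)
$y = -759$ ($y = \left(-4 - 5\right)^{2} + 12 \left(-23 - 47\right) = \left(-9\right)^{2} + 12 \left(-23 - 47\right) = 81 + 12 \left(-70\right) = 81 - 840 = -759$)
$-44230 + y = -44230 - 759 = -44989$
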